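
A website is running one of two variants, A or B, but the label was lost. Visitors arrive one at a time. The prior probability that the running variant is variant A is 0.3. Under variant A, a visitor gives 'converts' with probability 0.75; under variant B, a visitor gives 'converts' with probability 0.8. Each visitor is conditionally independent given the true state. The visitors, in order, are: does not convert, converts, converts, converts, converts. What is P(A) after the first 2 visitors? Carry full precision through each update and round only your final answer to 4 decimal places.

Each posterior becomes the prior for the next update.
After 'does not convert': P(A) = 0.25·0.3000 / (0.25·0.3000 + 0.2·0.7000) ≈ 0.3488
After 'converts': P(A) = 0.75·0.3488 / (0.75·0.3488 + 0.8·0.6512) ≈ 0.3343

0.3343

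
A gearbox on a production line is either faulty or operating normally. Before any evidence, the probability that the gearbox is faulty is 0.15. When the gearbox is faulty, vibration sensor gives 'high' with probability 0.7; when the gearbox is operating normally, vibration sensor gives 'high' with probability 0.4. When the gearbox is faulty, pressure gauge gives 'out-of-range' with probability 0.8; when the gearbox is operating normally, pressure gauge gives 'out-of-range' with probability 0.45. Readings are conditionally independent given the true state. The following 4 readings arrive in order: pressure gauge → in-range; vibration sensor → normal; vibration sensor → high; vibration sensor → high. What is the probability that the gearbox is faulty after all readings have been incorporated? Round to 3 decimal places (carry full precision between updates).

0.089

After pressure gauge='in-range': P(faulty) = 0.2·0.1500 / (0.2·0.1500 + 0.55·0.8500) ≈ 0.0603
After vibration sensor='normal': P(faulty) = 0.3·0.0603 / (0.3·0.0603 + 0.6·0.9397) ≈ 0.0311
After vibration sensor='high': P(faulty) = 0.7·0.0311 / (0.7·0.0311 + 0.4·0.9689) ≈ 0.0532
After vibration sensor='high': P(faulty) = 0.7·0.0532 / (0.7·0.0532 + 0.4·0.9468) ≈ 0.0895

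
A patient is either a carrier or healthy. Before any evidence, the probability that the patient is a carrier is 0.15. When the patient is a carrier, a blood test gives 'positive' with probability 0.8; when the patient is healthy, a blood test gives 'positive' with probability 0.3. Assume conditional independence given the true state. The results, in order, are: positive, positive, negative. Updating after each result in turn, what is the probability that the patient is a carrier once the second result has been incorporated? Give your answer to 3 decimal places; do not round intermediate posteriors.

After 'positive': P(carrier) = 0.8·0.1500 / (0.8·0.1500 + 0.3·0.8500) ≈ 0.3200
After 'positive': P(carrier) = 0.8·0.3200 / (0.8·0.3200 + 0.3·0.6800) ≈ 0.5565

0.557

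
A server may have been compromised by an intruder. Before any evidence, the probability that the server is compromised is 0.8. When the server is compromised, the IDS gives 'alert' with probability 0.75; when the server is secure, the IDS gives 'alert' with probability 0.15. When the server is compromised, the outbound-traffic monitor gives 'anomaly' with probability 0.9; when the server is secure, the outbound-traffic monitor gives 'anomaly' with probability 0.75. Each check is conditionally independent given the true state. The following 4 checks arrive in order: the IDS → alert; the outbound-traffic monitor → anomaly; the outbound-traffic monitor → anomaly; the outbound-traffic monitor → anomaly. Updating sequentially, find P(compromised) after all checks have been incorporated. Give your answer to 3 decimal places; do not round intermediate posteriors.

0.972

After the IDS='alert': P(compromised) = 0.75·0.8000 / (0.75·0.8000 + 0.15·0.2000) ≈ 0.9524
After the outbound-traffic monitor='anomaly': P(compromised) = 0.9·0.9524 / (0.9·0.9524 + 0.75·0.0476) ≈ 0.9600
After the outbound-traffic monitor='anomaly': P(compromised) = 0.9·0.9600 / (0.9·0.9600 + 0.75·0.0400) ≈ 0.9664
After the outbound-traffic monitor='anomaly': P(compromised) = 0.9·0.9664 / (0.9·0.9664 + 0.75·0.0336) ≈ 0.9719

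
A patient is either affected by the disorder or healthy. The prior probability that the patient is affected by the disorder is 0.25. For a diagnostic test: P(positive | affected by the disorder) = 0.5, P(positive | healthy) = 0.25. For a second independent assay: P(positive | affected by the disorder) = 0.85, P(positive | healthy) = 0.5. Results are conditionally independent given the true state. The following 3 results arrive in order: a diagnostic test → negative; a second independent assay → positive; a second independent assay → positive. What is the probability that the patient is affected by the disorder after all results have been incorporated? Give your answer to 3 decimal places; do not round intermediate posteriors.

0.391

After a diagnostic test='negative': P(affected) = 0.5·0.2500 / (0.5·0.2500 + 0.75·0.7500) ≈ 0.1818
After a second independent assay='positive': P(affected) = 0.85·0.1818 / (0.85·0.1818 + 0.5·0.8182) ≈ 0.2742
After a second independent assay='positive': P(affected) = 0.85·0.2742 / (0.85·0.2742 + 0.5·0.7258) ≈ 0.3911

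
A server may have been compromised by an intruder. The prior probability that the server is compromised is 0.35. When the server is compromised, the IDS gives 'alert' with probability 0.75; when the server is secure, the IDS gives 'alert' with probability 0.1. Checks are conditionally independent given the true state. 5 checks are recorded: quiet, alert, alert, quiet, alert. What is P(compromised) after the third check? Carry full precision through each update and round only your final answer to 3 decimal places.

After 'quiet': P(compromised) = 0.25·0.3500 / (0.25·0.3500 + 0.9·0.6500) ≈ 0.1301
After 'alert': P(compromised) = 0.75·0.1301 / (0.75·0.1301 + 0.1·0.8699) ≈ 0.5287
After 'alert': P(compromised) = 0.75·0.5287 / (0.75·0.5287 + 0.1·0.4713) ≈ 0.8938

0.894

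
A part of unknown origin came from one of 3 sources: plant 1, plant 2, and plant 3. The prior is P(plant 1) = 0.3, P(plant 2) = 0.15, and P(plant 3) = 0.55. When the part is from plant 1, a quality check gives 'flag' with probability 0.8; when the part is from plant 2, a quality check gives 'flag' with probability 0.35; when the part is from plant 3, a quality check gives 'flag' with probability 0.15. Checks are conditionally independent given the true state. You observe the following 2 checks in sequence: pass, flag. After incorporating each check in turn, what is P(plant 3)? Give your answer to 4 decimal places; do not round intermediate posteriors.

0.4606

After 'pass': normaliser = 0.2·0.3000 + 0.65·0.1500 + 0.85·0.5500; P(plant 1) ≈ 0.0960, P(plant 2) ≈ 0.1560, P(plant 3) ≈ 0.7480
After 'flag': normaliser = 0.8·0.0960 + 0.35·0.1560 + 0.15·0.7480; P(plant 1) ≈ 0.3153, P(plant 2) ≈ 0.2241, P(plant 3) ≈ 0.4606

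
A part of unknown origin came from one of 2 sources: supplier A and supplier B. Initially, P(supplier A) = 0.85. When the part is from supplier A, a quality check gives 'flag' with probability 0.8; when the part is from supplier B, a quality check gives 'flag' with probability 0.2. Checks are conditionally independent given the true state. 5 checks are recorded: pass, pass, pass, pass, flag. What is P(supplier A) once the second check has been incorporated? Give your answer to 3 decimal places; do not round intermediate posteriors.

After 'pass': P(supplier A) = 0.2·0.8500 / (0.2·0.8500 + 0.8·0.1500) ≈ 0.5862
After 'pass': P(supplier A) = 0.2·0.5862 / (0.2·0.5862 + 0.8·0.4138) ≈ 0.2615

0.262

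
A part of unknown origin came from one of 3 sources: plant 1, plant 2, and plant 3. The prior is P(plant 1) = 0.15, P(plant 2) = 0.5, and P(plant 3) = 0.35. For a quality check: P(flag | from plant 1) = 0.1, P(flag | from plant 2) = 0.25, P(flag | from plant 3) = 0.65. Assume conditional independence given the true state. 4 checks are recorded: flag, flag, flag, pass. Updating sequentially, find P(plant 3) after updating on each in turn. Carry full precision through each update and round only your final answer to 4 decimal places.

0.8488

After 'flag': normaliser = 0.1·0.1500 + 0.25·0.5000 + 0.65·0.3500; P(plant 1) ≈ 0.0408, P(plant 2) ≈ 0.3401, P(plant 3) ≈ 0.6190
After 'flag': normaliser = 0.1·0.0408 + 0.25·0.3401 + 0.65·0.6190; P(plant 1) ≈ 0.0083, P(plant 2) ≈ 0.1730, P(plant 3) ≈ 0.8187
After 'flag': normaliser = 0.1·0.0083 + 0.25·0.1730 + 0.65·0.8187; P(plant 1) ≈ 0.0014, P(plant 2) ≈ 0.0751, P(plant 3) ≈ 0.9235
After 'pass': normaliser = 0.9·0.0014 + 0.75·0.0751 + 0.35·0.9235; P(plant 1) ≈ 0.0034, P(plant 2) ≈ 0.1478, P(plant 3) ≈ 0.8488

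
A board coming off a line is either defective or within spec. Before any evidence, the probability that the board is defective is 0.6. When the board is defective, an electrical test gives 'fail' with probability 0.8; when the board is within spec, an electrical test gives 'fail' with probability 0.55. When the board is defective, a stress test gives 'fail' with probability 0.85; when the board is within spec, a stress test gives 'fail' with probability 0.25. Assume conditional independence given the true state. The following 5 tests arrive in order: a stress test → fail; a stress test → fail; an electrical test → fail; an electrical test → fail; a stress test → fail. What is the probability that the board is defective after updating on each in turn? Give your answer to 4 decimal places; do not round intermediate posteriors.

After a stress test='fail': P(defective) = 0.85·0.6000 / (0.85·0.6000 + 0.25·0.4000) ≈ 0.8361
After a stress test='fail': P(defective) = 0.85·0.8361 / (0.85·0.8361 + 0.25·0.1639) ≈ 0.9455
After an electrical test='fail': P(defective) = 0.8·0.9455 / (0.8·0.9455 + 0.55·0.0545) ≈ 0.9619
After an electrical test='fail': P(defective) = 0.8·0.9619 / (0.8·0.9619 + 0.55·0.0381) ≈ 0.9735
After a stress test='fail': P(defective) = 0.85·0.9735 / (0.85·0.9735 + 0.25·0.0265) ≈ 0.9920

0.9920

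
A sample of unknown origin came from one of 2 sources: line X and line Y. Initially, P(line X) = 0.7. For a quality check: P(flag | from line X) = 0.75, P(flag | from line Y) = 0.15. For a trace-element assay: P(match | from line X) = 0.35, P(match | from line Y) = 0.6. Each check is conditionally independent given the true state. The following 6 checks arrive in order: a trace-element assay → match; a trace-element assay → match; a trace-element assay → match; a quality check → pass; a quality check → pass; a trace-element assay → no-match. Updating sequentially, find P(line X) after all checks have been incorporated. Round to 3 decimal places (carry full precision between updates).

0.061

After a trace-element assay='match': P(line X) = 0.35·0.7000 / (0.35·0.7000 + 0.6·0.3000) ≈ 0.5765
After a trace-element assay='match': P(line X) = 0.35·0.5765 / (0.35·0.5765 + 0.6·0.4235) ≈ 0.4426
After a trace-element assay='match': P(line X) = 0.35·0.4426 / (0.35·0.4426 + 0.6·0.5574) ≈ 0.3165
After a quality check='pass': P(line X) = 0.25·0.3165 / (0.25·0.3165 + 0.85·0.6835) ≈ 0.1199
After a quality check='pass': P(line X) = 0.25·0.1199 / (0.25·0.1199 + 0.85·0.8801) ≈ 0.0385
After a trace-element assay='no-match': P(line X) = 0.65·0.0385 / (0.65·0.0385 + 0.4·0.9615) ≈ 0.0611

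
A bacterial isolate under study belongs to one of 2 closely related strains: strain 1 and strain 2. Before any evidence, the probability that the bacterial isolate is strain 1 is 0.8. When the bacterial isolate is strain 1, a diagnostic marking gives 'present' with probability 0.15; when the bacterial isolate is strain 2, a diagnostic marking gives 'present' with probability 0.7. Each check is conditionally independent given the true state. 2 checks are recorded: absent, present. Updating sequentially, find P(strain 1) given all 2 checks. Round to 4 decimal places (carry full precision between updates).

0.7083

After 'absent': P(strain 1) = 0.85·0.8000 / (0.85·0.8000 + 0.3·0.2000) ≈ 0.9189
After 'present': P(strain 1) = 0.15·0.9189 / (0.15·0.9189 + 0.7·0.0811) ≈ 0.7083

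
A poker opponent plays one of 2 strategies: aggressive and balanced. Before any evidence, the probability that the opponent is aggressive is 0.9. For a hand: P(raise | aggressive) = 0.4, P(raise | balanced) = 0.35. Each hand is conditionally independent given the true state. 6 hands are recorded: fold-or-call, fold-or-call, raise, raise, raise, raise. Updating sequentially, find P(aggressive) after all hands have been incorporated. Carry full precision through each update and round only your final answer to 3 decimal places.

0.929

Apply Bayes' rule sequentially, carrying P(aggressive) forward.
After 'fold-or-call': P(aggressive) = 0.6·0.9000 / (0.6·0.9000 + 0.65·0.1000) ≈ 0.8926
After 'fold-or-call': P(aggressive) = 0.6·0.8926 / (0.6·0.8926 + 0.65·0.1074) ≈ 0.8846
After 'raise': P(aggressive) = 0.4·0.8846 / (0.4·0.8846 + 0.35·0.1154) ≈ 0.8976
After 'raise': P(aggressive) = 0.4·0.8976 / (0.4·0.8976 + 0.35·0.1024) ≈ 0.9092
After 'raise': P(aggressive) = 0.4·0.9092 / (0.4·0.9092 + 0.35·0.0908) ≈ 0.9197
After 'raise': P(aggressive) = 0.4·0.9197 / (0.4·0.9197 + 0.35·0.0803) ≈ 0.9290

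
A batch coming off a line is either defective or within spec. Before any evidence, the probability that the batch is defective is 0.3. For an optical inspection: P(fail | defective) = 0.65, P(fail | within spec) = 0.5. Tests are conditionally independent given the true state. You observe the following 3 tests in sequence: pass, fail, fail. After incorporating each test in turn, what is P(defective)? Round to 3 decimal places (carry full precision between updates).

0.336

Each posterior becomes the prior for the next update.
After 'pass': P(defective) = 0.35·0.3000 / (0.35·0.3000 + 0.5·0.7000) ≈ 0.2308
After 'fail': P(defective) = 0.65·0.2308 / (0.65·0.2308 + 0.5·0.7692) ≈ 0.2806
After 'fail': P(defective) = 0.65·0.2806 / (0.65·0.2806 + 0.5·0.7194) ≈ 0.3364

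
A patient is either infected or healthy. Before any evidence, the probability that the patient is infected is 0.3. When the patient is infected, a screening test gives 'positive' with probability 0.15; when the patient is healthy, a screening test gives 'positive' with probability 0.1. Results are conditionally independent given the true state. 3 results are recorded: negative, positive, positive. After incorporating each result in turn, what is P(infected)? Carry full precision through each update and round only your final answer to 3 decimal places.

0.477

After 'negative': P(infected) = 0.85·0.3000 / (0.85·0.3000 + 0.9·0.7000) ≈ 0.2881
After 'positive': P(infected) = 0.15·0.2881 / (0.15·0.2881 + 0.1·0.7119) ≈ 0.3778
After 'positive': P(infected) = 0.15·0.3778 / (0.15·0.3778 + 0.1·0.6222) ≈ 0.4766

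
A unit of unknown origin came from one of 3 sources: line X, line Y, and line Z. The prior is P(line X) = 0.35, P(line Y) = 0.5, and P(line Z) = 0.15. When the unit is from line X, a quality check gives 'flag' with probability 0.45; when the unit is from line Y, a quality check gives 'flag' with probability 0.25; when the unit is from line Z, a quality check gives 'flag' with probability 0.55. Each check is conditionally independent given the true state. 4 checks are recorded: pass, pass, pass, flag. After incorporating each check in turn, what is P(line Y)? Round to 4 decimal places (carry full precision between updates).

After 'pass': normaliser = 0.55·0.3500 + 0.75·0.5000 + 0.45·0.1500; P(line X) ≈ 0.3031, P(line Y) ≈ 0.5906, P(line Z) ≈ 0.1063
After 'pass': normaliser = 0.55·0.3031 + 0.75·0.5906 + 0.45·0.1063; P(line X) ≈ 0.2536, P(line Y) ≈ 0.6737, P(line Z) ≈ 0.0728
After 'pass': normaliser = 0.55·0.2536 + 0.75·0.6737 + 0.45·0.0728; P(line X) ≈ 0.2059, P(line Y) ≈ 0.7458, P(line Z) ≈ 0.0483
After 'flag': normaliser = 0.45·0.2059 + 0.25·0.7458 + 0.55·0.0483; P(line X) ≈ 0.3031, P(line Y) ≈ 0.6100, P(line Z) ≈ 0.0870

0.6100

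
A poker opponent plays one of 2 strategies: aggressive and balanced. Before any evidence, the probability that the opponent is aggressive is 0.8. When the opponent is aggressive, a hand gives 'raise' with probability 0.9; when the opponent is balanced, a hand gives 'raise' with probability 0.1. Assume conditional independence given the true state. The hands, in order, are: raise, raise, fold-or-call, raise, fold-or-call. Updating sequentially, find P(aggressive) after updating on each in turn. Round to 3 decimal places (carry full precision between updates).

After 'raise': P(aggressive) = 0.9·0.8000 / (0.9·0.8000 + 0.1·0.2000) ≈ 0.9730
After 'raise': P(aggressive) = 0.9·0.9730 / (0.9·0.9730 + 0.1·0.0270) ≈ 0.9969
After 'fold-or-call': P(aggressive) = 0.1·0.9969 / (0.1·0.9969 + 0.9·0.0031) ≈ 0.9730
After 'raise': P(aggressive) = 0.9·0.9730 / (0.9·0.9730 + 0.1·0.0270) ≈ 0.9969
After 'fold-or-call': P(aggressive) = 0.1·0.9969 / (0.1·0.9969 + 0.9·0.0031) ≈ 0.9730

0.973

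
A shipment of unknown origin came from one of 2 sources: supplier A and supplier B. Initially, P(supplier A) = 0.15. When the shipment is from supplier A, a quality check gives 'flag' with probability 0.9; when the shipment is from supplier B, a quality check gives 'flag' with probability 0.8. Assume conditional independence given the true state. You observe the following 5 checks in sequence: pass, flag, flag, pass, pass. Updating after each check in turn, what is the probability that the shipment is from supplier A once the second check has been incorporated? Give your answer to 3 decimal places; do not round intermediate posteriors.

0.090

After 'pass': P(supplier A) = 0.1·0.1500 / (0.1·0.1500 + 0.2·0.8500) ≈ 0.0811
After 'flag': P(supplier A) = 0.9·0.0811 / (0.9·0.0811 + 0.8·0.9189) ≈ 0.0903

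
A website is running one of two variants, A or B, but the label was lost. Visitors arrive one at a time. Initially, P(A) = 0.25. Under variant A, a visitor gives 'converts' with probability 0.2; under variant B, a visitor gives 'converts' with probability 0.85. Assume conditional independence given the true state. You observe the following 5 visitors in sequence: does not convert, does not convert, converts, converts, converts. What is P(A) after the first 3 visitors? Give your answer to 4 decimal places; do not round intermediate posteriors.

0.6905

After 'does not convert': P(A) = 0.8·0.2500 / (0.8·0.2500 + 0.15·0.7500) ≈ 0.6400
After 'does not convert': P(A) = 0.8·0.6400 / (0.8·0.6400 + 0.15·0.3600) ≈ 0.9046
After 'converts': P(A) = 0.2·0.9046 / (0.2·0.9046 + 0.85·0.0954) ≈ 0.6905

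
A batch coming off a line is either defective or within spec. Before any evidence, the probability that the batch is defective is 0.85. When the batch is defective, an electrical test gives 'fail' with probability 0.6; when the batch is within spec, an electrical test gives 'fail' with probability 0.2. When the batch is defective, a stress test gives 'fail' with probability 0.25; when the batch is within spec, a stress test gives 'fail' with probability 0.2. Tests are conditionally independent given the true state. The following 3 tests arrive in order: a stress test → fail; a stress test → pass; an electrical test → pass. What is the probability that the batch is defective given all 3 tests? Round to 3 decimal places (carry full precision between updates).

0.769

Apply Bayes' rule sequentially, carrying P(defective) forward.
After a stress test='fail': P(defective) = 0.25·0.8500 / (0.25·0.8500 + 0.2·0.1500) ≈ 0.8763
After a stress test='pass': P(defective) = 0.75·0.8763 / (0.75·0.8763 + 0.8·0.1237) ≈ 0.8691
After an electrical test='pass': P(defective) = 0.4·0.8691 / (0.4·0.8691 + 0.8·0.1309) ≈ 0.7685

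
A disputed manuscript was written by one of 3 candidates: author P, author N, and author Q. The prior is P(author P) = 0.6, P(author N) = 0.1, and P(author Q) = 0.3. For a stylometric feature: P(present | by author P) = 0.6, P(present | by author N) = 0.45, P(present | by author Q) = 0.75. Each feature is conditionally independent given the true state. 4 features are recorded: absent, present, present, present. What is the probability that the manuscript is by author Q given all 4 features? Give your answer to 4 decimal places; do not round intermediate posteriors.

0.3576

Each posterior becomes the prior for the next update.
After 'absent': normaliser = 0.4·0.6000 + 0.55·0.1000 + 0.25·0.3000; P(author P) ≈ 0.6486, P(author N) ≈ 0.1486, P(author Q) ≈ 0.2027
After 'present': normaliser = 0.6·0.6486 + 0.45·0.1486 + 0.75·0.2027; P(author P) ≈ 0.6400, P(author N) ≈ 0.1100, P(author Q) ≈ 0.2500
After 'present': normaliser = 0.6·0.6400 + 0.45·0.1100 + 0.75·0.2500; P(author P) ≈ 0.6184, P(author N) ≈ 0.0797, P(author Q) ≈ 0.3019
After 'present': normaliser = 0.6·0.6184 + 0.45·0.0797 + 0.75·0.3019; P(author P) ≈ 0.5858, P(author N) ≈ 0.0566, P(author Q) ≈ 0.3576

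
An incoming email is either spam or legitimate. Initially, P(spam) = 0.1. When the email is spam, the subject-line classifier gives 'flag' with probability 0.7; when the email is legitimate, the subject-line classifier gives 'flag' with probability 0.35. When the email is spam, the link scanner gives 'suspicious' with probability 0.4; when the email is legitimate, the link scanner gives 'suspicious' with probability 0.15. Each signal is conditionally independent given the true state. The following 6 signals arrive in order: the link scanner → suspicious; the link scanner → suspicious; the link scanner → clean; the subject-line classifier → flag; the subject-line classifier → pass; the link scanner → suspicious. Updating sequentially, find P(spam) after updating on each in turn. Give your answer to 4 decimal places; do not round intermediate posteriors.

After the link scanner='suspicious': P(spam) = 0.4·0.1000 / (0.4·0.1000 + 0.15·0.9000) ≈ 0.2286
After the link scanner='suspicious': P(spam) = 0.4·0.2286 / (0.4·0.2286 + 0.15·0.7714) ≈ 0.4414
After the link scanner='clean': P(spam) = 0.6·0.4414 / (0.6·0.4414 + 0.85·0.5586) ≈ 0.3580
After the subject-line classifier='flag': P(spam) = 0.7·0.3580 / (0.7·0.3580 + 0.35·0.6420) ≈ 0.5273
After the subject-line classifier='pass': P(spam) = 0.3·0.5273 / (0.3·0.5273 + 0.65·0.4727) ≈ 0.3399
After the link scanner='suspicious': P(spam) = 0.4·0.3399 / (0.4·0.3399 + 0.15·0.6601) ≈ 0.5786

0.5786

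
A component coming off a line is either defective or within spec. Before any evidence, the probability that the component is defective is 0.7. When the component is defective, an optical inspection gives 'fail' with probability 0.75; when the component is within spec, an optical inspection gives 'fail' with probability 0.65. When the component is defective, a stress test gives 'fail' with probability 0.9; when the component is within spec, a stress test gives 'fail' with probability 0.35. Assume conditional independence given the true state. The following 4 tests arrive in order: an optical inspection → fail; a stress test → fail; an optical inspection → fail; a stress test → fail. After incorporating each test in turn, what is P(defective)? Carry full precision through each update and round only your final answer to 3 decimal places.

After an optical inspection='fail': P(defective) = 0.75·0.7000 / (0.75·0.7000 + 0.65·0.3000) ≈ 0.7292
After a stress test='fail': P(defective) = 0.9·0.7292 / (0.9·0.7292 + 0.35·0.2708) ≈ 0.8738
After an optical inspection='fail': P(defective) = 0.75·0.8738 / (0.75·0.8738 + 0.65·0.1262) ≈ 0.8887
After a stress test='fail': P(defective) = 0.9·0.8887 / (0.9·0.8887 + 0.35·0.1113) ≈ 0.9536

0.954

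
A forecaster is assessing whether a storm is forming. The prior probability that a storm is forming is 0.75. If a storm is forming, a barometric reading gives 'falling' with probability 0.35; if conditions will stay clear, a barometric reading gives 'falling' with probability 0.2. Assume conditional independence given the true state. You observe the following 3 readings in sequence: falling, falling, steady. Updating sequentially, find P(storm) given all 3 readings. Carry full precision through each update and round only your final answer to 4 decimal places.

After 'falling': P(storm) = 0.35·0.7500 / (0.35·0.7500 + 0.2·0.2500) ≈ 0.8400
After 'falling': P(storm) = 0.35·0.8400 / (0.35·0.8400 + 0.2·0.1600) ≈ 0.9018
After 'steady': P(storm) = 0.65·0.9018 / (0.65·0.9018 + 0.8·0.0982) ≈ 0.8819

0.8819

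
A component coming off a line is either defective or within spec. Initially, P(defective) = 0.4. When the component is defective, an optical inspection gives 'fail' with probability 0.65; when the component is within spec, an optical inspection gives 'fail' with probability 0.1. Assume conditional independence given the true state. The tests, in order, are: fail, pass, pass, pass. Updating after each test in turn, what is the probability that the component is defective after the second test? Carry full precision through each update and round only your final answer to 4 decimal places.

0.6276

Each posterior becomes the prior for the next update.
After 'fail': P(defective) = 0.65·0.4000 / (0.65·0.4000 + 0.1·0.6000) ≈ 0.8125
After 'pass': P(defective) = 0.35·0.8125 / (0.35·0.8125 + 0.9·0.1875) ≈ 0.6276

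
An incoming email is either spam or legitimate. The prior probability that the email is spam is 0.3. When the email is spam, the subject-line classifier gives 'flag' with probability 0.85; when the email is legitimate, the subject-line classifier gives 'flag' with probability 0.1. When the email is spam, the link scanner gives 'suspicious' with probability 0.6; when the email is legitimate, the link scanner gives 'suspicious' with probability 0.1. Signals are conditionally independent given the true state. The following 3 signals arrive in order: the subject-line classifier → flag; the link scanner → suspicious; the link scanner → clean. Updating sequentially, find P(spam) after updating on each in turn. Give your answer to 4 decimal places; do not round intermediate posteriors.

Each posterior becomes the prior for the next update.
After the subject-line classifier='flag': P(spam) = 0.85·0.3000 / (0.85·0.3000 + 0.1·0.7000) ≈ 0.7846
After the link scanner='suspicious': P(spam) = 0.6·0.7846 / (0.6·0.7846 + 0.1·0.2154) ≈ 0.9563
After the link scanner='clean': P(spam) = 0.4·0.9563 / (0.4·0.9563 + 0.9·0.0437) ≈ 0.9067

0.9067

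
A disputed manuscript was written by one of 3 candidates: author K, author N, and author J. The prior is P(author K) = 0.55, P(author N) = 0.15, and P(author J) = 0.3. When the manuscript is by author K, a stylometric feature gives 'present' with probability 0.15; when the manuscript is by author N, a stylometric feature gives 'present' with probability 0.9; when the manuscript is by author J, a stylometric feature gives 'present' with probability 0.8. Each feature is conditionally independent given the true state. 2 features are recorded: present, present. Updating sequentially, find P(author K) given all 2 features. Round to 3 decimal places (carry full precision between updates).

0.038

After 'present': normaliser = 0.15·0.5500 + 0.9·0.1500 + 0.8·0.3000; P(author K) ≈ 0.1803, P(author N) ≈ 0.2951, P(author J) ≈ 0.5246
After 'present': normaliser = 0.15·0.1803 + 0.9·0.2951 + 0.8·0.5246; P(author K) ≈ 0.0380, P(author N) ≈ 0.3728, P(author J) ≈ 0.5892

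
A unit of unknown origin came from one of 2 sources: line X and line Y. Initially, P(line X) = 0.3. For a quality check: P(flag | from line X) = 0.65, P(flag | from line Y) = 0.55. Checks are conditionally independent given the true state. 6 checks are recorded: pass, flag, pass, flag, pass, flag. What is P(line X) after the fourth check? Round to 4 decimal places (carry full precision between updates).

After 'pass': P(line X) = 0.35·0.3000 / (0.35·0.3000 + 0.45·0.7000) ≈ 0.2500
After 'flag': P(line X) = 0.65·0.2500 / (0.65·0.2500 + 0.55·0.7500) ≈ 0.2826
After 'pass': P(line X) = 0.35·0.2826 / (0.35·0.2826 + 0.45·0.7174) ≈ 0.2345
After 'flag': P(line X) = 0.65·0.2345 / (0.65·0.2345 + 0.55·0.7655) ≈ 0.2658

0.2658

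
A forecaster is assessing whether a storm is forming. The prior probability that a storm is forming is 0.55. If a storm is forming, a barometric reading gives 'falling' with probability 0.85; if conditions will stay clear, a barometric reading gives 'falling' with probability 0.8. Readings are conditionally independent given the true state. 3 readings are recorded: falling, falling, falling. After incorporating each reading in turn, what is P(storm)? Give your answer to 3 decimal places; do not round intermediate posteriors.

After 'falling': P(storm) = 0.85·0.5500 / (0.85·0.5500 + 0.8·0.4500) ≈ 0.5650
After 'falling': P(storm) = 0.85·0.5650 / (0.85·0.5650 + 0.8·0.4350) ≈ 0.5798
After 'falling': P(storm) = 0.85·0.5798 / (0.85·0.5798 + 0.8·0.4202) ≈ 0.5945

0.594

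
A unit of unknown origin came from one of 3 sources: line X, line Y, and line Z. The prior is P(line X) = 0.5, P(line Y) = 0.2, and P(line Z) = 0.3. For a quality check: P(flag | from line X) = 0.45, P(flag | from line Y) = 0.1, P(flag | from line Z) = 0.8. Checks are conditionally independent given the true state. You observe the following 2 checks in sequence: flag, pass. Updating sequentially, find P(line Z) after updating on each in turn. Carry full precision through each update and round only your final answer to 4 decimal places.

After 'flag': normaliser = 0.45·0.5000 + 0.1·0.2000 + 0.8·0.3000; P(line X) ≈ 0.4639, P(line Y) ≈ 0.0412, P(line Z) ≈ 0.4948
After 'pass': normaliser = 0.55·0.4639 + 0.9·0.0412 + 0.2·0.4948; P(line X) ≈ 0.6522, P(line Y) ≈ 0.0949, P(line Z) ≈ 0.2530

0.2530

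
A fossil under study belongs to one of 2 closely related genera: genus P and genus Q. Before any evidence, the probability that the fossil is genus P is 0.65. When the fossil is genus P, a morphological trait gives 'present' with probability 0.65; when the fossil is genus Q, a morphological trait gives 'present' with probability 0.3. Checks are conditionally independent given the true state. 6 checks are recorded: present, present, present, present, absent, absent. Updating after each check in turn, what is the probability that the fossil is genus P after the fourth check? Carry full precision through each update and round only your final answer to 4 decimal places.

Apply Bayes' rule sequentially, carrying P(genus P) forward.
After 'present': P(genus P) = 0.65·0.6500 / (0.65·0.6500 + 0.3·0.3500) ≈ 0.8009
After 'present': P(genus P) = 0.65·0.8009 / (0.65·0.8009 + 0.3·0.1991) ≈ 0.8971
After 'present': P(genus P) = 0.65·0.8971 / (0.65·0.8971 + 0.3·0.1029) ≈ 0.9497
After 'present': P(genus P) = 0.65·0.9497 / (0.65·0.9497 + 0.3·0.0503) ≈ 0.9761

0.9761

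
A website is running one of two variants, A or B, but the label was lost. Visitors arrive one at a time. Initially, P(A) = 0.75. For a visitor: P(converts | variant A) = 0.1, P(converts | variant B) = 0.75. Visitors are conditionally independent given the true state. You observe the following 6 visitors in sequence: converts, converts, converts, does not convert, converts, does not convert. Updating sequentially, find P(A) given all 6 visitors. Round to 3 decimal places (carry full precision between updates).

Apply Bayes' rule sequentially, carrying P(A) forward.
After 'converts': P(A) = 0.1·0.7500 / (0.1·0.7500 + 0.75·0.2500) ≈ 0.2857
After 'converts': P(A) = 0.1·0.2857 / (0.1·0.2857 + 0.75·0.7143) ≈ 0.0506
After 'converts': P(A) = 0.1·0.0506 / (0.1·0.0506 + 0.75·0.9494) ≈ 0.0071
After 'does not convert': P(A) = 0.9·0.0071 / (0.9·0.0071 + 0.25·0.9929) ≈ 0.0250
After 'converts': P(A) = 0.1·0.0250 / (0.1·0.0250 + 0.75·0.9750) ≈ 0.0034
After 'does not convert': P(A) = 0.9·0.0034 / (0.9·0.0034 + 0.25·0.9966) ≈ 0.0121

0.012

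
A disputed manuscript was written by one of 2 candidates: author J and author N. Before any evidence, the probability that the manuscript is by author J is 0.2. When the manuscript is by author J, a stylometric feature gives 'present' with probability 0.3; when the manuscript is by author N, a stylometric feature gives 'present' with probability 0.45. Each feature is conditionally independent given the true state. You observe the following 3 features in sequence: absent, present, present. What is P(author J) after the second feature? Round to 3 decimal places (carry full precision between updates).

After 'absent': P(author J) = 0.7·0.2000 / (0.7·0.2000 + 0.55·0.8000) ≈ 0.2414
After 'present': P(author J) = 0.3·0.2414 / (0.3·0.2414 + 0.45·0.7586) ≈ 0.1750

0.175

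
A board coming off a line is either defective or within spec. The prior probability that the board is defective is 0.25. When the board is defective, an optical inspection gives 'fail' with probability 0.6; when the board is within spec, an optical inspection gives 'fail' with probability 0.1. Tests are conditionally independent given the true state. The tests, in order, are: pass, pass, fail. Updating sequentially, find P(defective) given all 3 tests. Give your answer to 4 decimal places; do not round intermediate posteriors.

After 'pass': P(defective) = 0.4·0.2500 / (0.4·0.2500 + 0.9·0.7500) ≈ 0.1290
After 'pass': P(defective) = 0.4·0.1290 / (0.4·0.1290 + 0.9·0.8710) ≈ 0.0618
After 'fail': P(defective) = 0.6·0.0618 / (0.6·0.0618 + 0.1·0.9382) ≈ 0.2832

0.2832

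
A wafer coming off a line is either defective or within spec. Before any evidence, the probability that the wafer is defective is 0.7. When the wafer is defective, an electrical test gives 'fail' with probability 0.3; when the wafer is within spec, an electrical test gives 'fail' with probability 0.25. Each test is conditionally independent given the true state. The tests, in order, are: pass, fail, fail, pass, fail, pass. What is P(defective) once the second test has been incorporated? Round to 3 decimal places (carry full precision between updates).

0.723

After 'pass': P(defective) = 0.7·0.7000 / (0.7·0.7000 + 0.75·0.3000) ≈ 0.6853
After 'fail': P(defective) = 0.3·0.6853 / (0.3·0.6853 + 0.25·0.3147) ≈ 0.7232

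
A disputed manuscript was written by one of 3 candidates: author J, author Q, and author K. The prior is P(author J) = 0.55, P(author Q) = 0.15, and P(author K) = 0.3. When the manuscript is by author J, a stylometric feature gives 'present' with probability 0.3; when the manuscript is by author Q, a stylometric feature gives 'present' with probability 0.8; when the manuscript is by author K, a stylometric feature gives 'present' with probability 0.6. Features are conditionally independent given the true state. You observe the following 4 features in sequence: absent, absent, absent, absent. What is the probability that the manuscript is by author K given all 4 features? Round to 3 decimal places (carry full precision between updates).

Each posterior becomes the prior for the next update.
After 'absent': normaliser = 0.7·0.5500 + 0.2·0.1500 + 0.4·0.3000; P(author J) ≈ 0.7196, P(author Q) ≈ 0.0561, P(author K) ≈ 0.2243
After 'absent': normaliser = 0.7·0.7196 + 0.2·0.0561 + 0.4·0.2243; P(author J) ≈ 0.8331, P(author Q) ≈ 0.0185, P(author K) ≈ 0.1484
After 'absent': normaliser = 0.7·0.8331 + 0.2·0.0185 + 0.4·0.1484; P(author J) ≈ 0.9024, P(author Q) ≈ 0.0057, P(author K) ≈ 0.0918
After 'absent': normaliser = 0.7·0.9024 + 0.2·0.0057 + 0.4·0.0918; P(author J) ≈ 0.9434, P(author Q) ≈ 0.0017, P(author K) ≈ 0.0549

0.055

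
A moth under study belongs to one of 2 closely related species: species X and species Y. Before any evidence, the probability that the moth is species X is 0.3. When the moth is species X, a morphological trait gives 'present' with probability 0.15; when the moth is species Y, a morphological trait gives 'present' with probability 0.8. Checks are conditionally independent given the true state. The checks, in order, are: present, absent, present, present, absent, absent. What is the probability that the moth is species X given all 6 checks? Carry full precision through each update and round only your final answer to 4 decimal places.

After 'present': P(species X) = 0.15·0.3000 / (0.15·0.3000 + 0.8·0.7000) ≈ 0.0744
After 'absent': P(species X) = 0.85·0.0744 / (0.85·0.0744 + 0.2·0.9256) ≈ 0.2546
After 'present': P(species X) = 0.15·0.2546 / (0.15·0.2546 + 0.8·0.7454) ≈ 0.0602
After 'present': P(species X) = 0.15·0.0602 / (0.15·0.0602 + 0.8·0.9398) ≈ 0.0119
After 'absent': P(species X) = 0.85·0.0119 / (0.85·0.0119 + 0.2·0.9881) ≈ 0.0486
After 'absent': P(species X) = 0.85·0.0486 / (0.85·0.0486 + 0.2·0.9514) ≈ 0.1782

0.1782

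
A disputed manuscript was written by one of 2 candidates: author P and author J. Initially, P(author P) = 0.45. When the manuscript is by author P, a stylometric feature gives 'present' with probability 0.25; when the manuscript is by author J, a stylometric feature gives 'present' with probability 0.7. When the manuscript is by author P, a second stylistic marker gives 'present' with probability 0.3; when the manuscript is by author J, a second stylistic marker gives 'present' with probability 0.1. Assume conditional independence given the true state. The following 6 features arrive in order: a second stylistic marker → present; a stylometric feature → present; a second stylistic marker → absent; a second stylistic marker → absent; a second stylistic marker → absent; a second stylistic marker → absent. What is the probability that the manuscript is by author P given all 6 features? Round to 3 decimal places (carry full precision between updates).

After a second stylistic marker='present': P(author P) = 0.3·0.4500 / (0.3·0.4500 + 0.1·0.5500) ≈ 0.7105
After a stylometric feature='present': P(author P) = 0.25·0.7105 / (0.25·0.7105 + 0.7·0.2895) ≈ 0.4671
After a second stylistic marker='absent': P(author P) = 0.7·0.4671 / (0.7·0.4671 + 0.9·0.5329) ≈ 0.4054
After a second stylistic marker='absent': P(author P) = 0.7·0.4054 / (0.7·0.4054 + 0.9·0.5946) ≈ 0.3465
After a second stylistic marker='absent': P(author P) = 0.7·0.3465 / (0.7·0.3465 + 0.9·0.6535) ≈ 0.2920
After a second stylistic marker='absent': P(author P) = 0.7·0.2920 / (0.7·0.2920 + 0.9·0.7080) ≈ 0.2429

0.243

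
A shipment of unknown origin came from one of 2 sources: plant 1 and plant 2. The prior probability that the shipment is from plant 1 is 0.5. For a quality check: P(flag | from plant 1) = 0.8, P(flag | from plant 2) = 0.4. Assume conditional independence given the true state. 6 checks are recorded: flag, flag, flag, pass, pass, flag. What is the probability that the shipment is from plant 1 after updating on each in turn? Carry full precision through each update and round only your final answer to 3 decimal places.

After 'flag': P(plant 1) = 0.8·0.5000 / (0.8·0.5000 + 0.4·0.5000) ≈ 0.6667
After 'flag': P(plant 1) = 0.8·0.6667 / (0.8·0.6667 + 0.4·0.3333) ≈ 0.8000
After 'flag': P(plant 1) = 0.8·0.8000 / (0.8·0.8000 + 0.4·0.2000) ≈ 0.8889
After 'pass': P(plant 1) = 0.2·0.8889 / (0.2·0.8889 + 0.6·0.1111) ≈ 0.7273
After 'pass': P(plant 1) = 0.2·0.7273 / (0.2·0.7273 + 0.6·0.2727) ≈ 0.4706
After 'flag': P(plant 1) = 0.8·0.4706 / (0.8·0.4706 + 0.4·0.5294) ≈ 0.6400

0.640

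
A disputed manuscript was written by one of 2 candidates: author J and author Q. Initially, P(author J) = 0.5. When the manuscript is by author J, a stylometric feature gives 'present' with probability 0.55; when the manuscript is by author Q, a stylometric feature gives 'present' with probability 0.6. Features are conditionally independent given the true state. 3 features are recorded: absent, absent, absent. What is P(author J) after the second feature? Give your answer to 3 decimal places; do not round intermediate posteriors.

0.559

After 'absent': P(author J) = 0.45·0.5000 / (0.45·0.5000 + 0.4·0.5000) ≈ 0.5294
After 'absent': P(author J) = 0.45·0.5294 / (0.45·0.5294 + 0.4·0.4706) ≈ 0.5586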